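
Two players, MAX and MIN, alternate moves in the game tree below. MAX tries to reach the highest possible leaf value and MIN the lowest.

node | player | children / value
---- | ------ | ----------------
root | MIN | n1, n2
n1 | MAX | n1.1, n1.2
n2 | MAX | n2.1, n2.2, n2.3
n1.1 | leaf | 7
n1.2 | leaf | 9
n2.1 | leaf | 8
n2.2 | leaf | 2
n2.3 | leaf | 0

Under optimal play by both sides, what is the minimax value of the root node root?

8

n1 (MAX): max(7, 9) = 9
n2 (MAX): max(8, 2, 0) = 8
root (MIN): min(9, 8) = 8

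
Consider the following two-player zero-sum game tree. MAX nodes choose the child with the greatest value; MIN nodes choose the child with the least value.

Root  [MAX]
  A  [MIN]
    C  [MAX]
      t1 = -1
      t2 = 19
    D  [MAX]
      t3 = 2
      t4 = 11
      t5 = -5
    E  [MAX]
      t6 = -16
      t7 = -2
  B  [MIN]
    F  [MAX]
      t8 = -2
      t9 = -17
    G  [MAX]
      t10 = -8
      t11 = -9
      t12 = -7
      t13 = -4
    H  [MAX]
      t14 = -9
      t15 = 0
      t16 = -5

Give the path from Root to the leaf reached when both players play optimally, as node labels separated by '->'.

C (MAX): max(-1, 19) = 19
D (MAX): max(2, 11, -5) = 11
E (MAX): max(-16, -2) = -2
A (MIN): min(19, 11, -2) = -2
F (MAX): max(-2, -17) = -2
G (MAX): max(-8, -9, -7, -4) = -4
H (MAX): max(-9, 0, -5) = 0
B (MIN): min(-2, -4, 0) = -4
Root (MAX): max(-2, -4) = -2
At Root, MAX picks A (highest: -2).
At A, MIN picks E (lowest: -2).
At E, MAX picks t7 (highest: -2).
Terminal value -2.

Root -> A -> E -> t7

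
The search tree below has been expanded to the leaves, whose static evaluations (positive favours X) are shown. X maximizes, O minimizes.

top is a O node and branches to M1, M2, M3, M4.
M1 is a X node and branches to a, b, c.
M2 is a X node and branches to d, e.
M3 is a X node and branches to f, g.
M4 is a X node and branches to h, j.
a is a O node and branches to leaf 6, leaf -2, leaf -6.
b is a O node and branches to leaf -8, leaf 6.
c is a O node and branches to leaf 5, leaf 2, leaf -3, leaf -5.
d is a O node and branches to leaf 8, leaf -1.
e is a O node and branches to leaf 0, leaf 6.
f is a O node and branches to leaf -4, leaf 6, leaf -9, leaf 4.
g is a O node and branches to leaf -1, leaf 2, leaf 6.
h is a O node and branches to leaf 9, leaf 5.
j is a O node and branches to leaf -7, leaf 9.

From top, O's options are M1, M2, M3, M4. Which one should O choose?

a (O): min(6, -2, -6) = -6
b (O): min(-8, 6) = -8
c (O): min(5, 2, -3, -5) = -5
M1 (X): max(-6, -8, -5) = -5
d (O): min(8, -1) = -1
e (O): min(0, 6) = 0
M2 (X): max(-1, 0) = 0
f (O): min(-4, 6, -9, 4) = -9
g (O): min(-1, 2, 6) = -1
M3 (X): max(-9, -1) = -1
h (O): min(9, 5) = 5
j (O): min(-7, 9) = -7
M4 (X): max(5, -7) = 5
top (O): min(-5, 0, -1, 5) = -5
O at top wants the lowest of {M1=-5, M2=0, M3=-1, M4=5}, so chooses M1.

M1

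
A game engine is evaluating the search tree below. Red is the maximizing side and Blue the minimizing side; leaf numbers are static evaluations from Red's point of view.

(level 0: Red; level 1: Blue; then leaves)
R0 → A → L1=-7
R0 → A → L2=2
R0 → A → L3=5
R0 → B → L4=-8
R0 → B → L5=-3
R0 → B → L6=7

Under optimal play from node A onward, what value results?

A (Blue): min(-7, 2, 5) = -7

-7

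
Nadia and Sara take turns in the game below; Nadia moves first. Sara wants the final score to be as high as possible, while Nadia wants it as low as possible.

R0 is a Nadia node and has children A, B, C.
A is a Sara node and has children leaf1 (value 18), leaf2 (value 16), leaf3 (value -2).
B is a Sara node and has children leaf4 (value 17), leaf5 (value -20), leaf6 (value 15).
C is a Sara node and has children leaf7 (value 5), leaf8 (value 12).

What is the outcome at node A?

18

A (Sara): max(18, 16, -2) = 18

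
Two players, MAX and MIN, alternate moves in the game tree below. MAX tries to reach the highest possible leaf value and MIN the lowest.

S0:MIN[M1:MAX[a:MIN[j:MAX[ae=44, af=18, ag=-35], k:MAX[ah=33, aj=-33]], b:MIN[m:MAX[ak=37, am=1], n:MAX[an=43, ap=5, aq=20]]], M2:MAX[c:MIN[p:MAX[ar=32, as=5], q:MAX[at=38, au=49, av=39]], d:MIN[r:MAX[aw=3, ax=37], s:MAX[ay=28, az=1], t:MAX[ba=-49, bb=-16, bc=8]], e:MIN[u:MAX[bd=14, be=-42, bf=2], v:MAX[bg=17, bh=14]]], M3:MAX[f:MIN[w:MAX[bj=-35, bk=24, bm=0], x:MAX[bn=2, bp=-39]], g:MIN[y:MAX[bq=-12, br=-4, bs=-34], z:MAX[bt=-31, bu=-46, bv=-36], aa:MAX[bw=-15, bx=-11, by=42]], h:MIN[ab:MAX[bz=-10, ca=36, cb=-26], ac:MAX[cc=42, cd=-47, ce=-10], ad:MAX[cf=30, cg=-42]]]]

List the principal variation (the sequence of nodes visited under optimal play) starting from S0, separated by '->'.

j (MAX): max(44, 18, -35) = 44
k (MAX): max(33, -33) = 33
a (MIN): min(44, 33) = 33
m (MAX): max(37, 1) = 37
n (MAX): max(43, 5, 20) = 43
b (MIN): min(37, 43) = 37
M1 (MAX): max(33, 37) = 37
p (MAX): max(32, 5) = 32
q (MAX): max(38, 49, 39) = 49
c (MIN): min(32, 49) = 32
r (MAX): max(3, 37) = 37
s (MAX): max(28, 1) = 28
t (MAX): max(-49, -16, 8) = 8
d (MIN): min(37, 28, 8) = 8
u (MAX): max(14, -42, 2) = 14
v (MAX): max(17, 14) = 17
e (MIN): min(14, 17) = 14
M2 (MAX): max(32, 8, 14) = 32
w (MAX): max(-35, 24, 0) = 24
x (MAX): max(2, -39) = 2
f (MIN): min(24, 2) = 2
y (MAX): max(-12, -4, -34) = -4
z (MAX): max(-31, -46, -36) = -31
aa (MAX): max(-15, -11, 42) = 42
g (MIN): min(-4, -31, 42) = -31
ab (MAX): max(-10, 36, -26) = 36
ac (MAX): max(42, -47, -10) = 42
ad (MAX): max(30, -42) = 30
h (MIN): min(36, 42, 30) = 30
M3 (MAX): max(2, -31, 30) = 30
S0 (MIN): min(37, 32, 30) = 30
At S0, MIN picks M3 (lowest: 30).
At M3, MAX picks h (highest: 30).
At h, MIN picks ad (lowest: 30).
At ad, MAX picks cf (highest: 30).
Terminal value 30.

S0 -> M3 -> h -> ad -> cf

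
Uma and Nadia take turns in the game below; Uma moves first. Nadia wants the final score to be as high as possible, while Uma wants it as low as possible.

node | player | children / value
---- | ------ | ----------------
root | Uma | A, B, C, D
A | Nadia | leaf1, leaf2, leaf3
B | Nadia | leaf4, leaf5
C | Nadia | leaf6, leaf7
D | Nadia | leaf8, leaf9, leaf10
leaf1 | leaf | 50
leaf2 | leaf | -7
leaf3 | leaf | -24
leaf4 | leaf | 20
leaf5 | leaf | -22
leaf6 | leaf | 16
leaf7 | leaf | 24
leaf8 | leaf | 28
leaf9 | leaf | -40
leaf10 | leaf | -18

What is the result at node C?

24

C (Nadia): max(16, 24) = 24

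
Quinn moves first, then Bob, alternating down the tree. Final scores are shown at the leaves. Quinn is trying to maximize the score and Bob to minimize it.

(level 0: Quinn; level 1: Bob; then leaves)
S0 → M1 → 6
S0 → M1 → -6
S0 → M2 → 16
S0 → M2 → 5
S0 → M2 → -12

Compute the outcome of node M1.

-6

M1 (Bob): min(6, -6) = -6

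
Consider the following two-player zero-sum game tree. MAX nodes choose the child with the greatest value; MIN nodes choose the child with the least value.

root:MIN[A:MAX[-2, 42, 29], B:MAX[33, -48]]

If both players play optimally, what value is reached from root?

A (MAX): max(-2, 42, 29) = 42
B (MAX): max(33, -48) = 33
root (MIN): min(42, 33) = 33

33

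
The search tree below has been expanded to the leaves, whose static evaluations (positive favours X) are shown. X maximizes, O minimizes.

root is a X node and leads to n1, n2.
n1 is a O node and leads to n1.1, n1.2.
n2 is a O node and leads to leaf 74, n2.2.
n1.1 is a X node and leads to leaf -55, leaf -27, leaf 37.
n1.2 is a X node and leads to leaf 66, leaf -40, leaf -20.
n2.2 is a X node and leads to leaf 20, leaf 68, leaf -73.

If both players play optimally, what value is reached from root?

68

n1.1 (X): max(-55, -27, 37) = 37
n1.2 (X): max(66, -40, -20) = 66
n1 (O): min(37, 66) = 37
n2.2 (X): max(20, 68, -73) = 68
n2 (O): min(74, 68) = 68
root (X): max(37, 68) = 68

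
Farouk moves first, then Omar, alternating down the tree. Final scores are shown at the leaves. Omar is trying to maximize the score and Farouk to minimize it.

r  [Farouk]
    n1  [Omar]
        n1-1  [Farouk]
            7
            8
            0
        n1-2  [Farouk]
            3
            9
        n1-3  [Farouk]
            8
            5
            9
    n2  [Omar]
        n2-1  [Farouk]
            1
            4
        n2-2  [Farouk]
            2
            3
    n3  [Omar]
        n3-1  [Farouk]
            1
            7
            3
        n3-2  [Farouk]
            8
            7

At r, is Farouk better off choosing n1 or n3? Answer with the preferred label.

n1-1 (Farouk): min(7, 8, 0) = 0
n1-2 (Farouk): min(3, 9) = 3
n1-3 (Farouk): min(8, 5, 9) = 5
n1 (Omar): max(0, 3, 5) = 5
n3-1 (Farouk): min(1, 7, 3) = 1
n3-2 (Farouk): min(8, 7) = 7
n3 (Omar): max(1, 7) = 7
Farouk prefers the lower value; n1=5, n3=7. n1 is better since 5 < 7.

n1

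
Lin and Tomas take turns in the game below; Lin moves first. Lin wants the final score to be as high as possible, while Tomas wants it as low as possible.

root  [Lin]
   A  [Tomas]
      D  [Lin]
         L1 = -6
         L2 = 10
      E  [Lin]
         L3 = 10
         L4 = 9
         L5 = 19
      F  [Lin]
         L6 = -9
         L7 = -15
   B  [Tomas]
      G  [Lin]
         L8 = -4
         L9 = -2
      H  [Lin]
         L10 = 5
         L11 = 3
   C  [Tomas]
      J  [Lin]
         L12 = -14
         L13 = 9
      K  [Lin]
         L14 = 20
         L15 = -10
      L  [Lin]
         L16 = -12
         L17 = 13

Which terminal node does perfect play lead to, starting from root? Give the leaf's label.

L13

D (Lin): max(-6, 10) = 10
E (Lin): max(10, 9, 19) = 19
F (Lin): max(-9, -15) = -9
A (Tomas): min(10, 19, -9) = -9
G (Lin): max(-4, -2) = -2
H (Lin): max(5, 3) = 5
B (Tomas): min(-2, 5) = -2
J (Lin): max(-14, 9) = 9
K (Lin): max(20, -10) = 20
L (Lin): max(-12, 13) = 13
C (Tomas): min(9, 20, 13) = 9
root (Lin): max(-9, -2, 9) = 9
At root, Lin picks C (highest: 9).
At C, Tomas picks J (lowest: 9).
At J, Lin picks L13 (highest: 9).
Terminal value 9.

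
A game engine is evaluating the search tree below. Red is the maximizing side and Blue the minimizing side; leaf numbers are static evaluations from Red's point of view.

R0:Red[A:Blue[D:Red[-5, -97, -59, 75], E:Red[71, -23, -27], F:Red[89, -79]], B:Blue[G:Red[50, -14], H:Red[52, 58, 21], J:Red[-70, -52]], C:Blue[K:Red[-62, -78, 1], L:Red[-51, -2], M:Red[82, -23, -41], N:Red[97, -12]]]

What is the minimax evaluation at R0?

D (Red): max(-5, -97, -59, 75) = 75
E (Red): max(71, -23, -27) = 71
F (Red): max(89, -79) = 89
A (Blue): min(75, 71, 89) = 71
G (Red): max(50, -14) = 50
H (Red): max(52, 58, 21) = 58
J (Red): max(-70, -52) = -52
B (Blue): min(50, 58, -52) = -52
K (Red): max(-62, -78, 1) = 1
L (Red): max(-51, -2) = -2
M (Red): max(82, -23, -41) = 82
N (Red): max(97, -12) = 97
C (Blue): min(1, -2, 82, 97) = -2
R0 (Red): max(71, -52, -2) = 71

71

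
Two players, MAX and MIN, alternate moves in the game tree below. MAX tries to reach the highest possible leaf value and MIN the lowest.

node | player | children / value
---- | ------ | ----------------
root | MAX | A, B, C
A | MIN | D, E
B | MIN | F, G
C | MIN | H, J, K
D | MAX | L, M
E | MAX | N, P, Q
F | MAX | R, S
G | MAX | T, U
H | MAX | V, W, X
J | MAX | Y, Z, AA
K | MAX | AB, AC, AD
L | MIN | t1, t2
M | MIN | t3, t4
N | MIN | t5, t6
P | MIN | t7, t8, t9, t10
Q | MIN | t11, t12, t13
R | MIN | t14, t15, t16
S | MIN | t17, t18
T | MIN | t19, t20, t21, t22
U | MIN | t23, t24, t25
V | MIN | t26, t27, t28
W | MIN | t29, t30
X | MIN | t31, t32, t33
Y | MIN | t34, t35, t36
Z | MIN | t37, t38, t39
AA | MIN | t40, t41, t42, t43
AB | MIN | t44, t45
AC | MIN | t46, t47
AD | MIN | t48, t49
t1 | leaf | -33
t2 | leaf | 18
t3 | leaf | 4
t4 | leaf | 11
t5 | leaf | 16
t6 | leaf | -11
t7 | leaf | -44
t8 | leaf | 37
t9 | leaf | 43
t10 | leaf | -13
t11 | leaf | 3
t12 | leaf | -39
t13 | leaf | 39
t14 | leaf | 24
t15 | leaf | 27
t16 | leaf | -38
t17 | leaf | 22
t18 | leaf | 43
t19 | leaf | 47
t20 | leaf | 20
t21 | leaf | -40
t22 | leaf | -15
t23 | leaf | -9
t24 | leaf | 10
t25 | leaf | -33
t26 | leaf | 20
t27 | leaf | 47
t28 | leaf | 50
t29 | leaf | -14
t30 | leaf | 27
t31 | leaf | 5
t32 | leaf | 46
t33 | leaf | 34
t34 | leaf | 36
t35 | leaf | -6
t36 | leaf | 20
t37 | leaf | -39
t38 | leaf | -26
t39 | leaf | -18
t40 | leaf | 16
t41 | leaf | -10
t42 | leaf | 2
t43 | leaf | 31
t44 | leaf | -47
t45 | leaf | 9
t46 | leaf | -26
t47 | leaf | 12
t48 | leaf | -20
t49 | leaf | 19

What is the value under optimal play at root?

-11

L (MIN): min(-33, 18) = -33
M (MIN): min(4, 11) = 4
D (MAX): max(-33, 4) = 4
N (MIN): min(16, -11) = -11
P (MIN): min(-44, 37, 43, -13) = -44
Q (MIN): min(3, -39, 39) = -39
E (MAX): max(-11, -44, -39) = -11
A (MIN): min(4, -11) = -11
R (MIN): min(24, 27, -38) = -38
S (MIN): min(22, 43) = 22
F (MAX): max(-38, 22) = 22
T (MIN): min(47, 20, -40, -15) = -40
U (MIN): min(-9, 10, -33) = -33
G (MAX): max(-40, -33) = -33
B (MIN): min(22, -33) = -33
V (MIN): min(20, 47, 50) = 20
W (MIN): min(-14, 27) = -14
X (MIN): min(5, 46, 34) = 5
H (MAX): max(20, -14, 5) = 20
Y (MIN): min(36, -6, 20) = -6
Z (MIN): min(-39, -26, -18) = -39
AA (MIN): min(16, -10, 2, 31) = -10
J (MAX): max(-6, -39, -10) = -6
AB (MIN): min(-47, 9) = -47
AC (MIN): min(-26, 12) = -26
AD (MIN): min(-20, 19) = -20
K (MAX): max(-47, -26, -20) = -20
C (MIN): min(20, -6, -20) = -20
root (MAX): max(-11, -33, -20) = -11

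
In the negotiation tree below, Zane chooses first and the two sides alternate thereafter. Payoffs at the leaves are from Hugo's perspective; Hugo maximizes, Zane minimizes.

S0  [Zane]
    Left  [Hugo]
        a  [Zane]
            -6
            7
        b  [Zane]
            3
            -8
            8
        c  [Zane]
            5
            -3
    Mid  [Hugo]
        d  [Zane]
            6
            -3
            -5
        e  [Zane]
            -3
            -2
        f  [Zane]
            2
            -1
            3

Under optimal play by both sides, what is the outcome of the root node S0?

-3

a (Zane): min(-6, 7) = -6
b (Zane): min(3, -8, 8) = -8
c (Zane): min(5, -3) = -3
Left (Hugo): max(-6, -8, -3) = -3
d (Zane): min(6, -3, -5) = -5
e (Zane): min(-3, -2) = -3
f (Zane): min(2, -1, 3) = -1
Mid (Hugo): max(-5, -3, -1) = -1
S0 (Zane): min(-3, -1) = -3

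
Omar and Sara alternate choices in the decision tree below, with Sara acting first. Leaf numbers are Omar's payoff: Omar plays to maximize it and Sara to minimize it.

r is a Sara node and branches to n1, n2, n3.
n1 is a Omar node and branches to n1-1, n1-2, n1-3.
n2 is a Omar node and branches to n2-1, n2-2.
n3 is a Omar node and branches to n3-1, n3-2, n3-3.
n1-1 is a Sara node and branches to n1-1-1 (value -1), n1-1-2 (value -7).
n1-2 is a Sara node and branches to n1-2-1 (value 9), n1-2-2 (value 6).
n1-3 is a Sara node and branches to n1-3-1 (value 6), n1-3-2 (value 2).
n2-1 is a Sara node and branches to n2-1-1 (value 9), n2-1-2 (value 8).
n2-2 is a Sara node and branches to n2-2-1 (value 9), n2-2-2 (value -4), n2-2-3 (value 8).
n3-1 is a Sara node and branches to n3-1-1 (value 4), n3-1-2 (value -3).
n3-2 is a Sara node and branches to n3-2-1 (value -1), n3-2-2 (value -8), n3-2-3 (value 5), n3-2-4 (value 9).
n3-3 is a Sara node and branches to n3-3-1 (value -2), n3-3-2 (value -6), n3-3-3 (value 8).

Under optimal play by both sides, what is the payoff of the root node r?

-3

n1-1 (Sara): min(-1, -7) = -7
n1-2 (Sara): min(9, 6) = 6
n1-3 (Sara): min(6, 2) = 2
n1 (Omar): max(-7, 6, 2) = 6
n2-1 (Sara): min(9, 8) = 8
n2-2 (Sara): min(9, -4, 8) = -4
n2 (Omar): max(8, -4) = 8
n3-1 (Sara): min(4, -3) = -3
n3-2 (Sara): min(-1, -8, 5, 9) = -8
n3-3 (Sara): min(-2, -6, 8) = -6
n3 (Omar): max(-3, -8, -6) = -3
r (Sara): min(6, 8, -3) = -3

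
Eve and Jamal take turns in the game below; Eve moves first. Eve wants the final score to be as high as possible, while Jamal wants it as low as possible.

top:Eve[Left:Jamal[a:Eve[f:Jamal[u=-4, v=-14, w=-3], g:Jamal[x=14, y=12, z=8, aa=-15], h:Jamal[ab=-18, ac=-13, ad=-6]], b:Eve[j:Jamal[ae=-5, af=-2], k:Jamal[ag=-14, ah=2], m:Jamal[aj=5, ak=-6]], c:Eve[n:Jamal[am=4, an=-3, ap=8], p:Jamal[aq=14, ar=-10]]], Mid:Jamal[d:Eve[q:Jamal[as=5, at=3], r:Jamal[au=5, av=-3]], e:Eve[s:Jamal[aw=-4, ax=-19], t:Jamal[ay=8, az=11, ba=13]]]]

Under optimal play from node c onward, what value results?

n (Jamal): min(4, -3, 8) = -3
p (Jamal): min(14, -10) = -10
c (Eve): max(-3, -10) = -3

-3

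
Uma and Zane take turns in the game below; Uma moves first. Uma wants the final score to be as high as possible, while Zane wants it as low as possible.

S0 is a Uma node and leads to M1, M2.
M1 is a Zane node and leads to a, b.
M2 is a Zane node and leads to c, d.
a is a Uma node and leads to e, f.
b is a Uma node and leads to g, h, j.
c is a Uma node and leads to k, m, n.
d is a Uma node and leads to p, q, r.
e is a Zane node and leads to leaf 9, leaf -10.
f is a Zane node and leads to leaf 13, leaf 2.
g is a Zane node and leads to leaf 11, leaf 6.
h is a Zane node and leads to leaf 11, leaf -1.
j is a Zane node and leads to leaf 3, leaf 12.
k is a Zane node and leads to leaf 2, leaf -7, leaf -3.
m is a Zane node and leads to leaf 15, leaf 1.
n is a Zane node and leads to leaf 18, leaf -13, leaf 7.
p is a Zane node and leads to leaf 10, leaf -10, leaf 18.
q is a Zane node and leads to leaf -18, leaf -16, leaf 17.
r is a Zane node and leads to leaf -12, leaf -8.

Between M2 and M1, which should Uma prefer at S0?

M1

k (Zane): min(2, -7, -3) = -7
m (Zane): min(15, 1) = 1
n (Zane): min(18, -13, 7) = -13
c (Uma): max(-7, 1, -13) = 1
p (Zane): min(10, -10, 18) = -10
q (Zane): min(-18, -16, 17) = -18
r (Zane): min(-12, -8) = -12
d (Uma): max(-10, -18, -12) = -10
M2 (Zane): min(1, -10) = -10
e (Zane): min(9, -10) = -10
f (Zane): min(13, 2) = 2
a (Uma): max(-10, 2) = 2
g (Zane): min(11, 6) = 6
h (Zane): min(11, -1) = -1
j (Zane): min(3, 12) = 3
b (Uma): max(6, -1, 3) = 6
M1 (Zane): min(2, 6) = 2
Uma prefers the higher value; M2=-10, M1=2. M1 is better since 2 > -10.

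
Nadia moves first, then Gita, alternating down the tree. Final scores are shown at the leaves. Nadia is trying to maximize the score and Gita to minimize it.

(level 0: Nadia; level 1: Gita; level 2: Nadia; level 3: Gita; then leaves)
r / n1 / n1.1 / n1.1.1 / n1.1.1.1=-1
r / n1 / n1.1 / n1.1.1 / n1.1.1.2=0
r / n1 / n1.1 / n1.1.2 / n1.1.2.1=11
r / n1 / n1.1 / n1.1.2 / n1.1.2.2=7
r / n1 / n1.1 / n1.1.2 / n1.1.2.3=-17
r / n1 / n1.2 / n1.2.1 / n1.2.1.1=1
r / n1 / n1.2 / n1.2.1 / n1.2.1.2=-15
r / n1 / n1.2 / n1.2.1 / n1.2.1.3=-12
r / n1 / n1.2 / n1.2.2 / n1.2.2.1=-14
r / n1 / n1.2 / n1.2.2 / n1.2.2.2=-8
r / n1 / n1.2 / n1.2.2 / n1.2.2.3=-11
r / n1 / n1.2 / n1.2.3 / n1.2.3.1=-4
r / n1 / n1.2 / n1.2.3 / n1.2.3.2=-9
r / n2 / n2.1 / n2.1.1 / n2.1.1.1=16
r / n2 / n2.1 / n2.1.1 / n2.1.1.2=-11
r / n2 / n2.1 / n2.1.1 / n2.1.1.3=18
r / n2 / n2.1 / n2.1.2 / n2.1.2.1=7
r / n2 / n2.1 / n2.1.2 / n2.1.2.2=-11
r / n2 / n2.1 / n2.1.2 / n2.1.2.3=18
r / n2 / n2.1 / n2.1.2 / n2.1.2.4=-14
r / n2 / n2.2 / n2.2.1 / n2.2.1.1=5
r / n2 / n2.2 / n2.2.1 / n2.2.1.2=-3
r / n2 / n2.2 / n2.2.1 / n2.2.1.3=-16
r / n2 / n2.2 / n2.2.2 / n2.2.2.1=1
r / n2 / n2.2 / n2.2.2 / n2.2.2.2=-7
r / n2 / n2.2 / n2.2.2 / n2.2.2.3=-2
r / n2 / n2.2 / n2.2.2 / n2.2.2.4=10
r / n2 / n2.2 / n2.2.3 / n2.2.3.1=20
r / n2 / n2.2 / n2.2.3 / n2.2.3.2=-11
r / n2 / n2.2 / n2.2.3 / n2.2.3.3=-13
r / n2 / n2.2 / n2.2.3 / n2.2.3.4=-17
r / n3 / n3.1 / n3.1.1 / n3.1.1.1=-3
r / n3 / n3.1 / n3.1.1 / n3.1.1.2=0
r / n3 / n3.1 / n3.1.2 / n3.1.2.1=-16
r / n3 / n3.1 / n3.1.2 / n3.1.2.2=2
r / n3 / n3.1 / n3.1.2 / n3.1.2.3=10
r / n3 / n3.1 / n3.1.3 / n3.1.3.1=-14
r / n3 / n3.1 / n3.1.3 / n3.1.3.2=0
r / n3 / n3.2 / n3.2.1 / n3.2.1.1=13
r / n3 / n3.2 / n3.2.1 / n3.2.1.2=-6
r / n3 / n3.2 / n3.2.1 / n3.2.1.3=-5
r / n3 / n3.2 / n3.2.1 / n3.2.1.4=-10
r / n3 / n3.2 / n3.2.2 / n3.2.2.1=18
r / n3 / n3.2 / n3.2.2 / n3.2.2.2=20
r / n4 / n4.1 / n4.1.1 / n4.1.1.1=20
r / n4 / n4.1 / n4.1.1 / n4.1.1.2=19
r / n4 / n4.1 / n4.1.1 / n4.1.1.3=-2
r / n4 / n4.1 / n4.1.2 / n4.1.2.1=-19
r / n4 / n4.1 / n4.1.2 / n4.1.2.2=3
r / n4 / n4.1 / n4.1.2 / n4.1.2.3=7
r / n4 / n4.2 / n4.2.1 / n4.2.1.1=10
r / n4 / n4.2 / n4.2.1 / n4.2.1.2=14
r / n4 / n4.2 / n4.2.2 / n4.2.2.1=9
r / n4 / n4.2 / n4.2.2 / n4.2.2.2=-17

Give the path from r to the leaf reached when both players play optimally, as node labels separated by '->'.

n1.1.1 (Gita): min(-1, 0) = -1
n1.1.2 (Gita): min(11, 7, -17) = -17
n1.1 (Nadia): max(-1, -17) = -1
n1.2.1 (Gita): min(1, -15, -12) = -15
n1.2.2 (Gita): min(-14, -8, -11) = -14
n1.2.3 (Gita): min(-4, -9) = -9
n1.2 (Nadia): max(-15, -14, -9) = -9
n1 (Gita): min(-1, -9) = -9
n2.1.1 (Gita): min(16, -11, 18) = -11
n2.1.2 (Gita): min(7, -11, 18, -14) = -14
n2.1 (Nadia): max(-11, -14) = -11
n2.2.1 (Gita): min(5, -3, -16) = -16
n2.2.2 (Gita): min(1, -7, -2, 10) = -7
n2.2.3 (Gita): min(20, -11, -13, -17) = -17
n2.2 (Nadia): max(-16, -7, -17) = -7
n2 (Gita): min(-11, -7) = -11
n3.1.1 (Gita): min(-3, 0) = -3
n3.1.2 (Gita): min(-16, 2, 10) = -16
n3.1.3 (Gita): min(-14, 0) = -14
n3.1 (Nadia): max(-3, -16, -14) = -3
n3.2.1 (Gita): min(13, -6, -5, -10) = -10
n3.2.2 (Gita): min(18, 20) = 18
n3.2 (Nadia): max(-10, 18) = 18
n3 (Gita): min(-3, 18) = -3
n4.1.1 (Gita): min(20, 19, -2) = -2
n4.1.2 (Gita): min(-19, 3, 7) = -19
n4.1 (Nadia): max(-2, -19) = -2
n4.2.1 (Gita): min(10, 14) = 10
n4.2.2 (Gita): min(9, -17) = -17
n4.2 (Nadia): max(10, -17) = 10
n4 (Gita): min(-2, 10) = -2
r (Nadia): max(-9, -11, -3, -2) = -2
At r, Nadia picks n4 (highest: -2).
At n4, Gita picks n4.1 (lowest: -2).
At n4.1, Nadia picks n4.1.1 (highest: -2).
At n4.1.1, Gita picks n4.1.1.3 (lowest: -2).
Terminal value -2.

r -> n4 -> n4.1 -> n4.1.1 -> n4.1.1.3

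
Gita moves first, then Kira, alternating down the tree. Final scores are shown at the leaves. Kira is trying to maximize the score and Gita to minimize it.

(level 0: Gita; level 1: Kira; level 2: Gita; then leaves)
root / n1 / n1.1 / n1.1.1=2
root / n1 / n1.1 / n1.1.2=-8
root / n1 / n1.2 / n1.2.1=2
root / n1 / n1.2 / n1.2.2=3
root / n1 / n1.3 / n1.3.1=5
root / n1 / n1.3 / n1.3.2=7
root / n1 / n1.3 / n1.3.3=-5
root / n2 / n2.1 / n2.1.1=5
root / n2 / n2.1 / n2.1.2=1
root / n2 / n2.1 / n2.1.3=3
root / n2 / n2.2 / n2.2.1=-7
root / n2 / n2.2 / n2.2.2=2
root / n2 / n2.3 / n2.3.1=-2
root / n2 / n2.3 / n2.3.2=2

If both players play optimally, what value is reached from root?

1

n1.1 (Gita): min(2, -8) = -8
n1.2 (Gita): min(2, 3) = 2
n1.3 (Gita): min(5, 7, -5) = -5
n1 (Kira): max(-8, 2, -5) = 2
n2.1 (Gita): min(5, 1, 3) = 1
n2.2 (Gita): min(-7, 2) = -7
n2.3 (Gita): min(-2, 2) = -2
n2 (Kira): max(1, -7, -2) = 1
root (Gita): min(2, 1) = 1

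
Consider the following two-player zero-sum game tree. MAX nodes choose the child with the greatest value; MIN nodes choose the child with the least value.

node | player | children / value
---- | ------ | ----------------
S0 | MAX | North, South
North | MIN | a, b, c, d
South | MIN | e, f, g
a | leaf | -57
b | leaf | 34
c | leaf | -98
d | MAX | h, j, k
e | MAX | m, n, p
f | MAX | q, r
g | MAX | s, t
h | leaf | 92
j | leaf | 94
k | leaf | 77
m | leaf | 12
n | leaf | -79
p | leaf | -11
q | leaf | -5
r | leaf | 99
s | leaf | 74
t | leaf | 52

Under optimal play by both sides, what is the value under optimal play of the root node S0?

12

d (MAX): max(92, 94, 77) = 94
North (MIN): min(-57, 34, -98, 94) = -98
e (MAX): max(12, -79, -11) = 12
f (MAX): max(-5, 99) = 99
g (MAX): max(74, 52) = 74
South (MIN): min(12, 99, 74) = 12
S0 (MAX): max(-98, 12) = 12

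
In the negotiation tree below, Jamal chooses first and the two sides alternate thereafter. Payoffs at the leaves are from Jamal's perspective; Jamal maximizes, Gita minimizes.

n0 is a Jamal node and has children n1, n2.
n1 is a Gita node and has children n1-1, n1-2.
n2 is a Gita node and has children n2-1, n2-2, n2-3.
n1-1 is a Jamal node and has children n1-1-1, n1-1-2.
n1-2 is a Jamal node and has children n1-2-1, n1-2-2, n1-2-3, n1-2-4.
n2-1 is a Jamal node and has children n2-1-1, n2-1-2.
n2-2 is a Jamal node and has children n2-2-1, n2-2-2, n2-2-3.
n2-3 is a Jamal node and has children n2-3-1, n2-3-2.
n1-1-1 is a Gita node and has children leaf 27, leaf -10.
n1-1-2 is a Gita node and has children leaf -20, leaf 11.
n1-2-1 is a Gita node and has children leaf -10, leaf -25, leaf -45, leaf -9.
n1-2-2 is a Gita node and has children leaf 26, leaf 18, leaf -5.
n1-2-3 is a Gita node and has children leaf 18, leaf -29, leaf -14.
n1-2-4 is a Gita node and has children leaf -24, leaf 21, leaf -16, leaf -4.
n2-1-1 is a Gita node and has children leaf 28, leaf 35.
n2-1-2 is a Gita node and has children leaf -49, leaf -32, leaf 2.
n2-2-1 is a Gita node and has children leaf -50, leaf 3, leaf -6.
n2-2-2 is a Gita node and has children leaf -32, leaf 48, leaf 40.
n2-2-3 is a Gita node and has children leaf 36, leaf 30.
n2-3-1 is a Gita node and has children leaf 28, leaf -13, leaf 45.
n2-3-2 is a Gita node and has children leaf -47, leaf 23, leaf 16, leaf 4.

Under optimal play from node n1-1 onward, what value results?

n1-1-1 (Gita): min(27, -10) = -10
n1-1-2 (Gita): min(-20, 11) = -20
n1-1 (Jamal): max(-10, -20) = -10

-10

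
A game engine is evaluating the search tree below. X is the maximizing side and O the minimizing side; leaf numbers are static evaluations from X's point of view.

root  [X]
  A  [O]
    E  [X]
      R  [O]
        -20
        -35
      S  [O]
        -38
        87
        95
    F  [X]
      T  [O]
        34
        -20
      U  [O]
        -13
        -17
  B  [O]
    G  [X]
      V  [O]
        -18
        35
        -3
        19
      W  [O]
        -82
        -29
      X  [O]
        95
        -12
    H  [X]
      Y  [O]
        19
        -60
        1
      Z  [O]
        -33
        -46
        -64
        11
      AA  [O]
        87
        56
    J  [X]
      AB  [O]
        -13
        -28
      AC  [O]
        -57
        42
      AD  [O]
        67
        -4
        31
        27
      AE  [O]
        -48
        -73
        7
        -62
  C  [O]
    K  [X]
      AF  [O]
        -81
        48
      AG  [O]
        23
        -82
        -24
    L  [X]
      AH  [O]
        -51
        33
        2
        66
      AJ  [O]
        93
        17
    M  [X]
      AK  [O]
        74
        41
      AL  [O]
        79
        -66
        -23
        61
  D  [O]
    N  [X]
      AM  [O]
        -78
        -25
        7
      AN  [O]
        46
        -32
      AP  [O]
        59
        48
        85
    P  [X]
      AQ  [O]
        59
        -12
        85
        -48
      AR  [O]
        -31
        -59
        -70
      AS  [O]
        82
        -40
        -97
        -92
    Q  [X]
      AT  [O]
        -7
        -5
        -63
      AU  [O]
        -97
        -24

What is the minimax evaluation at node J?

-4

AB (O): min(-13, -28) = -28
AC (O): min(-57, 42) = -57
AD (O): min(67, -4, 31, 27) = -4
AE (O): min(-48, -73, 7, -62) = -73
J (X): max(-28, -57, -4, -73) = -4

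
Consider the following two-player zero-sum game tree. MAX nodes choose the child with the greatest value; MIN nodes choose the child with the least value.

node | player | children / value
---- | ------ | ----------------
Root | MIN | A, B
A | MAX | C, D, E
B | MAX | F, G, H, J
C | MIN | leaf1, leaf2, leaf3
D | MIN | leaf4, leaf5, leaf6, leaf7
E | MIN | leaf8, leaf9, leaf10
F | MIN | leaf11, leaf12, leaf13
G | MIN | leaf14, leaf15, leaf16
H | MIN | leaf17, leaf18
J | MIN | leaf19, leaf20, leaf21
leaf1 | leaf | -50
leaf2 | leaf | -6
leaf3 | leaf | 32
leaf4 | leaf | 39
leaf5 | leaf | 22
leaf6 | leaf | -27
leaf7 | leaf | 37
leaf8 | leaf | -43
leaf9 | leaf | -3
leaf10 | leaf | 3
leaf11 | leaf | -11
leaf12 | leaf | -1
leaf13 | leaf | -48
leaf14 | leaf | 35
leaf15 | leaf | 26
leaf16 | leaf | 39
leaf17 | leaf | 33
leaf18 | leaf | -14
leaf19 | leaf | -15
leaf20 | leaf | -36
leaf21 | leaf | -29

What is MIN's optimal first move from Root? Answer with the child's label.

A

C (MIN): min(-50, -6, 32) = -50
D (MIN): min(39, 22, -27, 37) = -27
E (MIN): min(-43, -3, 3) = -43
A (MAX): max(-50, -27, -43) = -27
F (MIN): min(-11, -1, -48) = -48
G (MIN): min(35, 26, 39) = 26
H (MIN): min(33, -14) = -14
J (MIN): min(-15, -36, -29) = -36
B (MAX): max(-48, 26, -14, -36) = 26
Root (MIN): min(-27, 26) = -27
MIN at Root wants the lowest of {A=-27, B=26}, so chooses A.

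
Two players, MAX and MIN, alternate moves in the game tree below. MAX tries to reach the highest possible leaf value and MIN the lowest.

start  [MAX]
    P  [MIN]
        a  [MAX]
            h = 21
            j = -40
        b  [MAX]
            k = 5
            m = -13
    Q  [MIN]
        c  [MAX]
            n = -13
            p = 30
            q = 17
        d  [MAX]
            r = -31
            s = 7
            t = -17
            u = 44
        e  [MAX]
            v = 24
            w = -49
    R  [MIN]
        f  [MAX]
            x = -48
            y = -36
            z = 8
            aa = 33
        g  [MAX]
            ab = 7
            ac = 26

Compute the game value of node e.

e (MAX): max(24, -49) = 24

24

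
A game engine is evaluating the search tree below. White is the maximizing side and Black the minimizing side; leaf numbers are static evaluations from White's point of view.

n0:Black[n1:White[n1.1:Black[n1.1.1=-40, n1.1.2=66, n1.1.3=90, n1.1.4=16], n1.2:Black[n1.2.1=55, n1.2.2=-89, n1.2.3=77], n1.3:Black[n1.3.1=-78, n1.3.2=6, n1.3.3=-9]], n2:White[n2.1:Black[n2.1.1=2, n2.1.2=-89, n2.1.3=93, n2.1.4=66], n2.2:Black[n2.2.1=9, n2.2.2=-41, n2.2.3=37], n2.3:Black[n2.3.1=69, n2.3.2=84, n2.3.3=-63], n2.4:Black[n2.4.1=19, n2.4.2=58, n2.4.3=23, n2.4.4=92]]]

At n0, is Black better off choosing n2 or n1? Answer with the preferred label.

n2.1 (Black): min(2, -89, 93, 66) = -89
n2.2 (Black): min(9, -41, 37) = -41
n2.3 (Black): min(69, 84, -63) = -63
n2.4 (Black): min(19, 58, 23, 92) = 19
n2 (White): max(-89, -41, -63, 19) = 19
n1.1 (Black): min(-40, 66, 90, 16) = -40
n1.2 (Black): min(55, -89, 77) = -89
n1.3 (Black): min(-78, 6, -9) = -78
n1 (White): max(-40, -89, -78) = -40
Black prefers the lower value; n2=19, n1=-40. n1 is better since -40 < 19.

n1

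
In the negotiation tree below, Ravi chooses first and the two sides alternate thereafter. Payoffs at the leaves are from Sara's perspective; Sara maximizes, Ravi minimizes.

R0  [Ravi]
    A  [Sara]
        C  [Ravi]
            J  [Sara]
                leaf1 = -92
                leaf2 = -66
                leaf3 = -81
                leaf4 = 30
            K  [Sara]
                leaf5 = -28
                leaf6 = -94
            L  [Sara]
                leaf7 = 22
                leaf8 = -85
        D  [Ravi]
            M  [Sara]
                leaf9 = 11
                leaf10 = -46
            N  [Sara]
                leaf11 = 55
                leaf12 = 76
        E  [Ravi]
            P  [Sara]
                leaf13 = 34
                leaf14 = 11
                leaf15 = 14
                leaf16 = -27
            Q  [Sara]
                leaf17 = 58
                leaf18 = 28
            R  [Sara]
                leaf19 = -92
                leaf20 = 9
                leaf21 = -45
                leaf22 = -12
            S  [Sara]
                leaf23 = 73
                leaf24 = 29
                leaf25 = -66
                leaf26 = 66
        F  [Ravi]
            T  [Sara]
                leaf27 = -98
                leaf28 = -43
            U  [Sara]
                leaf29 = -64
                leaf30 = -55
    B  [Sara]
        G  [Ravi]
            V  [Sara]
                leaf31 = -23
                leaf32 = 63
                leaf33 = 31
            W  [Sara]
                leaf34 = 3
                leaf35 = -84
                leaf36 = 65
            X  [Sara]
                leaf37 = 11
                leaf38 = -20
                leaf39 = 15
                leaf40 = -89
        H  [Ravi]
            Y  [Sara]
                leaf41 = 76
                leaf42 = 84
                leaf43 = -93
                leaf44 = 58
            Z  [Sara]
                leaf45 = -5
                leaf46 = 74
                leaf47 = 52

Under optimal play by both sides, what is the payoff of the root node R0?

11

J (Sara): max(-92, -66, -81, 30) = 30
K (Sara): max(-28, -94) = -28
L (Sara): max(22, -85) = 22
C (Ravi): min(30, -28, 22) = -28
M (Sara): max(11, -46) = 11
N (Sara): max(55, 76) = 76
D (Ravi): min(11, 76) = 11
P (Sara): max(34, 11, 14, -27) = 34
Q (Sara): max(58, 28) = 58
R (Sara): max(-92, 9, -45, -12) = 9
S (Sara): max(73, 29, -66, 66) = 73
E (Ravi): min(34, 58, 9, 73) = 9
T (Sara): max(-98, -43) = -43
U (Sara): max(-64, -55) = -55
F (Ravi): min(-43, -55) = -55
A (Sara): max(-28, 11, 9, -55) = 11
V (Sara): max(-23, 63, 31) = 63
W (Sara): max(3, -84, 65) = 65
X (Sara): max(11, -20, 15, -89) = 15
G (Ravi): min(63, 65, 15) = 15
Y (Sara): max(76, 84, -93, 58) = 84
Z (Sara): max(-5, 74, 52) = 74
H (Ravi): min(84, 74) = 74
B (Sara): max(15, 74) = 74
R0 (Ravi): min(11, 74) = 11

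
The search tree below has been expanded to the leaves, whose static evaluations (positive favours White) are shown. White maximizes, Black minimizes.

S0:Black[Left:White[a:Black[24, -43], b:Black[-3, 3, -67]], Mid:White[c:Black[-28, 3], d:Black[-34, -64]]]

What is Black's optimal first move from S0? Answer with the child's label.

a (Black): min(24, -43) = -43
b (Black): min(-3, 3, -67) = -67
Left (White): max(-43, -67) = -43
c (Black): min(-28, 3) = -28
d (Black): min(-34, -64) = -64
Mid (White): max(-28, -64) = -28
S0 (Black): min(-43, -28) = -43
Black at S0 wants the lowest of {Left=-43, Mid=-28}, so chooses Left.

Left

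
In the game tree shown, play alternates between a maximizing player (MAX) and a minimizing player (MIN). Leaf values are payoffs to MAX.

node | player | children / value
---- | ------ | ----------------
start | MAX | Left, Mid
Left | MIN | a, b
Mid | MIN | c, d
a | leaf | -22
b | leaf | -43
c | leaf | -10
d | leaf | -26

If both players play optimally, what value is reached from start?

Left (MIN): min(-22, -43) = -43
Mid (MIN): min(-10, -26) = -26
start (MAX): max(-43, -26) = -26

-26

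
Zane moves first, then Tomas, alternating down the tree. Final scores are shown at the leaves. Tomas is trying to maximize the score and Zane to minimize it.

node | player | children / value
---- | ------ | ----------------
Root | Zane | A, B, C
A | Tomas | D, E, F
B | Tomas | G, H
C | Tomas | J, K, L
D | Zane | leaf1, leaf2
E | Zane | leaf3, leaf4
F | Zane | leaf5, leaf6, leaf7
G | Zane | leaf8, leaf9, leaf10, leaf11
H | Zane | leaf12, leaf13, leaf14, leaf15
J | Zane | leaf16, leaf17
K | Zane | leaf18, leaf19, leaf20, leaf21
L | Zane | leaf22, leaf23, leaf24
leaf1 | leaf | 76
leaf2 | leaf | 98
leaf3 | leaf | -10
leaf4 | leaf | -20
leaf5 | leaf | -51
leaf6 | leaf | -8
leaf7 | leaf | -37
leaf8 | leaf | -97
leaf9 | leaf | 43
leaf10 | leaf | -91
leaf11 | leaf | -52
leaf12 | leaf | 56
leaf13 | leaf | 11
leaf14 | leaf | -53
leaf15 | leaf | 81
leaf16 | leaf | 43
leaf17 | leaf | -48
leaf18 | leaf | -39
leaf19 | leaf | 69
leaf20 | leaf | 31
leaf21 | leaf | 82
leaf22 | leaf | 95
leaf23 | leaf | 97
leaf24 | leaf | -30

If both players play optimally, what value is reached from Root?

-53

D (Zane): min(76, 98) = 76
E (Zane): min(-10, -20) = -20
F (Zane): min(-51, -8, -37) = -51
A (Tomas): max(76, -20, -51) = 76
G (Zane): min(-97, 43, -91, -52) = -97
H (Zane): min(56, 11, -53, 81) = -53
B (Tomas): max(-97, -53) = -53
J (Zane): min(43, -48) = -48
K (Zane): min(-39, 69, 31, 82) = -39
L (Zane): min(95, 97, -30) = -30
C (Tomas): max(-48, -39, -30) = -30
Root (Zane): min(76, -53, -30) = -53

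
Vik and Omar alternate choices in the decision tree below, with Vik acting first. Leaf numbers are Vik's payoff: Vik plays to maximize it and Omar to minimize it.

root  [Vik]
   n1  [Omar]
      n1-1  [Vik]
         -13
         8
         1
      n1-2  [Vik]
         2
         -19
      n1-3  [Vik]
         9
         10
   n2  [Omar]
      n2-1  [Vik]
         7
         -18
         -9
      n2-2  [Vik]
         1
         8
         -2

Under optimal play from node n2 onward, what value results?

7

n2-1 (Vik): max(7, -18, -9) = 7
n2-2 (Vik): max(1, 8, -2) = 8
n2 (Omar): min(7, 8) = 7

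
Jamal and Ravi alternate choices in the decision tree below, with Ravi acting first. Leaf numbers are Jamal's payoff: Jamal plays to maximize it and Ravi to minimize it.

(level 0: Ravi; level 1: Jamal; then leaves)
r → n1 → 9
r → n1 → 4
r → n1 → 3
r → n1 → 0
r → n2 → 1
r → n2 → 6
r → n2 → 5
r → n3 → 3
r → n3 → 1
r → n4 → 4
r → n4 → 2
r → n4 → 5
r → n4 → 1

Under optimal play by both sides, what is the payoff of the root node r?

n1 (Jamal): max(9, 4, 3, 0) = 9
n2 (Jamal): max(1, 6, 5) = 6
n3 (Jamal): max(3, 1) = 3
n4 (Jamal): max(4, 2, 5, 1) = 5
r (Ravi): min(9, 6, 3, 5) = 3

3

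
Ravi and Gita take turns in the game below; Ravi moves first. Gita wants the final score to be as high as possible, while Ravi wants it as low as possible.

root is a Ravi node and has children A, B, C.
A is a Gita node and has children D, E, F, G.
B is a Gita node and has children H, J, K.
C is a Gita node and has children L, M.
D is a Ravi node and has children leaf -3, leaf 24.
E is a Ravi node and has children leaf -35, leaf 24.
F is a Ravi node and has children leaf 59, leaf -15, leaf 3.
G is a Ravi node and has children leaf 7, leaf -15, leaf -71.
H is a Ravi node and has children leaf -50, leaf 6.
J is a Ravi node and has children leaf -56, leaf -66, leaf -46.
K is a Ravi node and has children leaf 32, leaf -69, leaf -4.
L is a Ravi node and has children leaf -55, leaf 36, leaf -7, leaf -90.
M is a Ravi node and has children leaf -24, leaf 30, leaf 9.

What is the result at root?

-50

D (Ravi): min(-3, 24) = -3
E (Ravi): min(-35, 24) = -35
F (Ravi): min(59, -15, 3) = -15
G (Ravi): min(7, -15, -71) = -71
A (Gita): max(-3, -35, -15, -71) = -3
H (Ravi): min(-50, 6) = -50
J (Ravi): min(-56, -66, -46) = -66
K (Ravi): min(32, -69, -4) = -69
B (Gita): max(-50, -66, -69) = -50
L (Ravi): min(-55, 36, -7, -90) = -90
M (Ravi): min(-24, 30, 9) = -24
C (Gita): max(-90, -24) = -24
root (Ravi): min(-3, -50, -24) = -50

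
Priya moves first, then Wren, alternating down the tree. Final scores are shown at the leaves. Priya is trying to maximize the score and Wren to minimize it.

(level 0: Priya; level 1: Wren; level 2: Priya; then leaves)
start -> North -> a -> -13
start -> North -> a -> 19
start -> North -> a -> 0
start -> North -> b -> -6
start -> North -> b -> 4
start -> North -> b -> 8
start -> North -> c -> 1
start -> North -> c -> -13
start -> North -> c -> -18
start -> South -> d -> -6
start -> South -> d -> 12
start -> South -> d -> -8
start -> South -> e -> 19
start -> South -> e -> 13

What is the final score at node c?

c (Priya): max(1, -13, -18) = 1

1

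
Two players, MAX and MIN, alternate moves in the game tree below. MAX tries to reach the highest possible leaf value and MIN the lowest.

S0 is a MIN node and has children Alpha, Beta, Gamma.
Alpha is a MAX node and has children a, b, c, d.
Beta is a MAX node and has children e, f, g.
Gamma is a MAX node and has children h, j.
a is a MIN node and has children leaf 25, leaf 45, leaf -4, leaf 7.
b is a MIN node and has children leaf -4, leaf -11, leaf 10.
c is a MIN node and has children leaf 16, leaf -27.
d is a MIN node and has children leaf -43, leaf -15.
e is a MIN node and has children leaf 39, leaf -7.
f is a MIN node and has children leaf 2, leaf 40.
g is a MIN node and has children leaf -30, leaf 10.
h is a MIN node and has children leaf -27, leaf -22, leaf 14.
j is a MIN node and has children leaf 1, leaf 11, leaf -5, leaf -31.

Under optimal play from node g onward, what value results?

g (MIN): min(-30, 10) = -30

-30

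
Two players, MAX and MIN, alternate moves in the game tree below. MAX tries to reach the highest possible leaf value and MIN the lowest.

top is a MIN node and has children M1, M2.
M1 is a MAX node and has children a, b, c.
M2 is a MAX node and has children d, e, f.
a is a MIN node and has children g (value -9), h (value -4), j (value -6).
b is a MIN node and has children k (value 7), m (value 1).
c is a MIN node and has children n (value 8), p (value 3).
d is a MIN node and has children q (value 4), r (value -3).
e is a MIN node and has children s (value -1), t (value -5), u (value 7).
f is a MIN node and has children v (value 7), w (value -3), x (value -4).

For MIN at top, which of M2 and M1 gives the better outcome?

d (MIN): min(4, -3) = -3
e (MIN): min(-1, -5, 7) = -5
f (MIN): min(7, -3, -4) = -4
M2 (MAX): max(-3, -5, -4) = -3
a (MIN): min(-9, -4, -6) = -9
b (MIN): min(7, 1) = 1
c (MIN): min(8, 3) = 3
M1 (MAX): max(-9, 1, 3) = 3
MIN prefers the lower value; M2=-3, M1=3. M2 is better since -3 < 3.

M2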